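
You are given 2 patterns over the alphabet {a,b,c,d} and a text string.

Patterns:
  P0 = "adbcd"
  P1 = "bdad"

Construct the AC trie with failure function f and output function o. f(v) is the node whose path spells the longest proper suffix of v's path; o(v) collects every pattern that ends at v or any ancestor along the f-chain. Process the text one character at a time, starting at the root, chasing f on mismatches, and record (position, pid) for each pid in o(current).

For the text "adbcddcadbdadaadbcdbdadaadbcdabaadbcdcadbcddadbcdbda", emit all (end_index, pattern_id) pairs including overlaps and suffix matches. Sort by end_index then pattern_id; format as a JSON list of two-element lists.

Build automaton:
Trie (insert patterns):
  n0 'ε': a→1 b→6
  n1 'a': d→2
  n2 'ad': b→3
  n3 'adb': c→4
  n4 'adbc': d→5
  n5 'adbcd': ·  ←P0
  n6 'b': d→7
  n7 'bd': a→8
  n8 'bda': d→9
  n9 'bdad': ·  ←P1

BFS fail/out derivation:
  n1('a'): parent n0 fail=0; on 'a' 0 → fail=0;  out ∅∪∅=∅
  n6('b'): parent n0 fail=0; on 'b' 0 → fail=0;  out ∅∪∅=∅
  n2('ad'): parent n1 fail=0; on 'd' 0 → fail=0;  out ∅∪∅=∅
  n7('bd'): parent n6 fail=0; on 'd' 0 → fail=0;  out ∅∪∅=∅
  n3('adb'): parent n2 fail=0; on 'b' 0 → fail=6;  out ∅∪∅=∅
  n8('bda'): parent n7 fail=0; on 'a' 0 → fail=1;  out ∅∪∅=∅
  n4('adbc'): parent n3 fail=6; on 'c' 6→0 → fail=0;  out ∅∪∅=∅
  n9('bdad'): parent n8 fail=1; on 'd' 1 → fail=2;  out {1}∪∅={1}
  n5('adbcd'): parent n4 fail=0; on 'd' 0 → fail=0;  out {0}∪∅={0}

Scan:
[0] read 'a'  n0⇒n1
[1] read 'd'  n1⇒n2
[2] read 'b'  n2⇒n3
[3] read 'c'  n3⇒n4
[4] read 'd'  n4⇒n5  emit P0@[0:4]
[5] read 'd'  n5⇒n0 (fail-walked)
[6] read 'c'  n0⇒n0
[7] read 'a'  n0⇒n1
[8] read 'd'  n1⇒n2
[9] read 'b'  n2⇒n3
[10] read 'd'  n3⇒n7 (fail-walked)
[11] read 'a'  n7⇒n8
[12] read 'd'  n8⇒n9  emit P1@[9:12]
[13] read 'a'  n9⇒n1 (fail-walked)
[14] read 'a'  n1⇒n1 (fail-walked)
[15] read 'd'  n1⇒n2
[16] read 'b'  n2⇒n3
[17] read 'c'  n3⇒n4
[18] read 'd'  n4⇒n5  emit P0@[14:18]
[19] read 'b'  n5⇒n6 (fail-walked)
[20] read 'd'  n6⇒n7
[21] read 'a'  n7⇒n8
[22] read 'd'  n8⇒n9  emit P1@[19:22]
[23] read 'a'  n9⇒n1 (fail-walked)
[24] read 'a'  n1⇒n1 (fail-walked)
[25] read 'd'  n1⇒n2
[26] read 'b'  n2⇒n3
[27] read 'c'  n3⇒n4
[28] read 'd'  n4⇒n5  emit P0@[24:28]
[29] read 'a'  n5⇒n1 (fail-walked)
[30] read 'b'  n1⇒n6 (fail-walked)
[31] read 'a'  n6⇒n1 (fail-walked)
[32] read 'a'  n1⇒n1 (fail-walked)
[33] read 'd'  n1⇒n2
[34] read 'b'  n2⇒n3
[35] read 'c'  n3⇒n4
[36] read 'd'  n4⇒n5  emit P0@[32:36]
[37] read 'c'  n5⇒n0 (fail-walked)
[38] read 'a'  n0⇒n1
[39] read 'd'  n1⇒n2
[40] read 'b'  n2⇒n3
[41] read 'c'  n3⇒n4
[42] read 'd'  n4⇒n5  emit P0@[38:42]
[43] read 'd'  n5⇒n0 (fail-walked)
[44] read 'a'  n0⇒n1
[45] read 'd'  n1⇒n2
[46] read 'b'  n2⇒n3
[47] read 'c'  n3⇒n4
[48] read 'd'  n4⇒n5  emit P0@[44:48]
[49] read 'b'  n5⇒n6 (fail-walked)
[50] read 'd'  n6⇒n7
[51] read 'a'  n7⇒n8

Matches: [[4,0],[12,1],[18,0],[22,1],[28,0],[36,0],[42,0],[48,0]]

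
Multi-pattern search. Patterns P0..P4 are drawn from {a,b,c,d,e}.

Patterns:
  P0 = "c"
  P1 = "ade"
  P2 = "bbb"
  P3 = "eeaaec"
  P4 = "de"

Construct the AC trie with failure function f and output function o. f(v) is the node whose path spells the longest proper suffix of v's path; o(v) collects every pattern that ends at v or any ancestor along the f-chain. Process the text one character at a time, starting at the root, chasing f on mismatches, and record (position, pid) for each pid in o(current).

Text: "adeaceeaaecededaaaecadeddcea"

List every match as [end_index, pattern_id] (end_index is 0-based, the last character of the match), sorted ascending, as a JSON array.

Build automaton:
Trie (insert patterns):
  0='ε' goto a→2 b→5 c→1 d→14 e→8
  1='c' goto ·  [P0 ends]
  2='a' goto d→3
  3='ad' goto e→4
  4='ade' goto ·  [P1 ends]
  5='b' goto b→6
  6='bb' goto b→7
  7='bbb' goto ·  [P2 ends]
  8='e' goto e→9
  9='ee' goto a→10
  10='eea' goto a→11
  11='eeaa' goto e→12
  12='eeaae' goto c→13
  13='eeaaec' goto ·  [P3 ends]
  14='d' goto e→15
  15='de' goto ·  [P4 ends]

BFS fail/out derivation:
  n1('c'): parent n0 fail=0; on 'c' 0 → fail=0;  out {0}∪∅={0}
  n2('a'): parent n0 fail=0; on 'a' 0 → fail=0;  out ∅∪∅=∅
  n5('b'): parent n0 fail=0; on 'b' 0 → fail=0;  out ∅∪∅=∅
  n8('e'): parent n0 fail=0; on 'e' 0 → fail=0;  out ∅∪∅=∅
  n14('d'): parent n0 fail=0; on 'd' 0 → fail=0;  out ∅∪∅=∅
  n3('ad'): parent n2 fail=0; on 'd' 0 → fail=14;  out ∅∪∅=∅
  n6('bb'): parent n5 fail=0; on 'b' 0 → fail=5;  out ∅∪∅=∅
  n9('ee'): parent n8 fail=0; on 'e' 0 → fail=8;  out ∅∪∅=∅
  n15('de'): parent n14 fail=0; on 'e' 0 → fail=8;  out {4}∪∅={4}
  n4('ade'): parent n3 fail=14; on 'e' 14 → fail=15;  out {1}∪{4}={1,4}
  n7('bbb'): parent n6 fail=5; on 'b' 5 → fail=6;  out {2}∪∅={2}
  n10('eea'): parent n9 fail=8; on 'a' 8→0 → fail=2;  out ∅∪∅=∅
  n11('eeaa'): parent n10 fail=2; on 'a' 2→0 → fail=2;  out ∅∪∅=∅
  n12('eeaae'): parent n11 fail=2; on 'e' 2→0 → fail=8;  out ∅∪∅=∅
  n13('eeaaec'): parent n12 fail=8; on 'c' 8→0 → fail=1;  out {3}∪{0}={0,3}

Scan:
pos 0 'a': at 2
pos 1 'd': at 3
pos 2 'e': at 4  emit P1@[0:2],P4@[1:2]
pos 3 'a': at 2 (via fail)
pos 4 'c': at 1 (via fail)  emit P0@[4:4]
pos 5 'e': at 8 (via fail)
pos 6 'e': at 9
pos 7 'a': at 10
pos 8 'a': at 11
pos 9 'e': at 12
pos 10 'c': at 13  emit P0@[10:10],P3@[5:10]
pos 11 'e': at 8 (via fail)
pos 12 'd': at 14 (via fail)
pos 13 'e': at 15  emit P4@[12:13]
pos 14 'd': at 14 (via fail)
pos 15 'a': at 2 (via fail)
pos 16 'a': at 2 (via fail)
pos 17 'a': at 2 (via fail)
pos 18 'e': at 8 (via fail)
pos 19 'c': at 1 (via fail)  emit P0@[19:19]
pos 20 'a': at 2 (via fail)
pos 21 'd': at 3
pos 22 'e': at 4  emit P1@[20:22],P4@[21:22]
pos 23 'd': at 14 (via fail)
pos 24 'd': at 14 (via fail)
pos 25 'c': at 1 (via fail)  emit P0@[25:25]
pos 26 'e': at 8 (via fail)
pos 27 'a': at 2 (via fail)

All matches (sorted): [[2,1],[2,4],[4,0],[10,0],[10,3],[13,4],[19,0],[22,1],[22,4],[25,0]]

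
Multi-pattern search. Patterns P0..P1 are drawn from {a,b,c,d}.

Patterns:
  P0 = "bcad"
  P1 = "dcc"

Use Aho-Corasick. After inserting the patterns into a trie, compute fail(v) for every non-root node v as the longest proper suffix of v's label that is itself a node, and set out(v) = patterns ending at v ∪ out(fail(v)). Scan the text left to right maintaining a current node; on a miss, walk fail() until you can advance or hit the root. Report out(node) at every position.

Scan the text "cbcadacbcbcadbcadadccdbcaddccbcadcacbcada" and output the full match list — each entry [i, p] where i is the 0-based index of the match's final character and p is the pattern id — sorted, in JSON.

Construct AC machine:
Trie nodes:
  n0 'ε': b→1 d→5
  n1 'b': c→2
  n2 'bc': a→3
  n3 'bca': d→4
  n4 'bcad': ·  [P0 ends]
  n5 'd': c→6
  n6 'dc': c→7
  n7 'dcc': ·  [P1 ends]

BFS fail/out derivation:
  fail(1) 'b': from fail(0)=0 chase 'b': 0 ⇒ 0;  out=∅∪out(0)=∅
  fail(5) 'd': from fail(0)=0 chase 'd': 0 ⇒ 0;  out=∅∪out(0)=∅
  fail(2) 'bc': from fail(1)=0 chase 'c': 0 ⇒ 0;  out=∅∪out(0)=∅
  fail(6) 'dc': from fail(5)=0 chase 'c': 0 ⇒ 0;  out=∅∪out(0)=∅
  fail(3) 'bca': from fail(2)=0 chase 'a': 0 ⇒ 0;  out=∅∪out(0)=∅
  fail(7) 'dcc': from fail(6)=0 chase 'c': 0 ⇒ 0;  out={1}∪out(0)={1}
  fail(4) 'bcad': from fail(3)=0 chase 'd': 0 ⇒ 5;  out={0}∪out(5)={0}

Run:
pos 0 'c': at 0
pos 1 'b': at 1
pos 2 'c': at 2
pos 3 'a': at 3
pos 4 'd': at 4  ** P0@[1:4]
pos 5 'a': at 0 (via fail)
pos 6 'c': at 0
pos 7 'b': at 1
pos 8 'c': at 2
pos 9 'b': at 1 (via fail)
pos 10 'c': at 2
pos 11 'a': at 3
pos 12 'd': at 4  ** P0@[9:12]
pos 13 'b': at 1 (via fail)
pos 14 'c': at 2
pos 15 'a': at 3
pos 16 'd': at 4  ** P0@[13:16]
pos 17 'a': at 0 (via fail)
pos 18 'd': at 5
pos 19 'c': at 6
pos 20 'c': at 7  ** P1@[18:20]
pos 21 'd': at 5 (via fail)
pos 22 'b': at 1 (via fail)
pos 23 'c': at 2
pos 24 'a': at 3
pos 25 'd': at 4  ** P0@[22:25]
pos 26 'd': at 5 (via fail)
pos 27 'c': at 6
pos 28 'c': at 7  ** P1@[26:28]
pos 29 'b': at 1 (via fail)
pos 30 'c': at 2
pos 31 'a': at 3
pos 32 'd': at 4  ** P0@[29:32]
pos 33 'c': at 6 (via fail)
pos 34 'a': at 0 (via fail)
pos 35 'c': at 0
pos 36 'b': at 1
pos 37 'c': at 2
pos 38 'a': at 3
pos 39 'd': at 4  ** P0@[36:39]
pos 40 'a': at 0 (via fail)

Result: [[4,0],[12,0],[16,0],[20,1],[25,0],[28,1],[32,0],[39,0]]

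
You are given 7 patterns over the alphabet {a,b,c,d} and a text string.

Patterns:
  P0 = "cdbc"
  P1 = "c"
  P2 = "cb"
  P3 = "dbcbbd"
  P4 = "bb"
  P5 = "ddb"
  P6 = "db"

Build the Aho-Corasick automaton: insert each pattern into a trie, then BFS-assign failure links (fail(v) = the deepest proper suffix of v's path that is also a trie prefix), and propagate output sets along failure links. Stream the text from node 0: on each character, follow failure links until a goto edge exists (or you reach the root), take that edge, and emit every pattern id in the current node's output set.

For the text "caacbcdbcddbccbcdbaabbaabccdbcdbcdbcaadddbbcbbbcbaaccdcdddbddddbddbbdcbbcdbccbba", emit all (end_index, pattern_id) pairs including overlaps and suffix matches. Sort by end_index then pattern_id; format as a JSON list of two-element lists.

Build:
Trie (insert patterns):
  0='ε' goto b→12 c→1 d→6
  1='c' goto b→5 d→2  [P1 ends]
  2='cd' goto b→3
  3='cdb' goto c→4
  4='cdbc' goto ·  [P0 ends]
  5='cb' goto ·  [P2 ends]
  6='d' goto b→7 d→14
  7='db' goto c→8  [P6 ends]
  8='dbc' goto b→9
  9='dbcb' goto b→10
  10='dbcbb' goto d→11
  11='dbcbbd' goto ·  [P3 ends]
  12='b' goto b→13
  13='bb' goto ·  [P4 ends]
  14='dd' goto b→15
  15='ddb' goto ·  [P5 ends]

Failure links (BFS by depth):
  fail(1) 'c': from fail(0)=0 chase 'c': 0 ⇒ 0;  out={1}∪out(0)={1}
  fail(6) 'd': from fail(0)=0 chase 'd': 0 ⇒ 0;  out=∅∪out(0)=∅
  fail(12) 'b': from fail(0)=0 chase 'b': 0 ⇒ 0;  out=∅∪out(0)=∅
  fail(2) 'cd': from fail(1)=0 chase 'd': 0 ⇒ 6;  out=∅∪out(6)=∅
  fail(5) 'cb': from fail(1)=0 chase 'b': 0 ⇒ 12;  out={2}∪out(12)={2}
  fail(7) 'db': from fail(6)=0 chase 'b': 0 ⇒ 12;  out={6}∪out(12)={6}
  fail(13) 'bb': from fail(12)=0 chase 'b': 0 ⇒ 12;  out={4}∪out(12)={4}
  fail(14) 'dd': from fail(6)=0 chase 'd': 0 ⇒ 6;  out=∅∪out(6)=∅
  fail(3) 'cdb': from fail(2)=6 chase 'b': 6 ⇒ 7;  out=∅∪out(7)={6}
  fail(8) 'dbc': from fail(7)=12 chase 'c': 12→0 ⇒ 1;  out=∅∪out(1)={1}
  fail(15) 'ddb': from fail(14)=6 chase 'b': 6 ⇒ 7;  out={5}∪out(7)={5,6}
  fail(4) 'cdbc': from fail(3)=7 chase 'c': 7 ⇒ 8;  out={0}∪out(8)={0,1}
  fail(9) 'dbcb': from fail(8)=1 chase 'b': 1 ⇒ 5;  out=∅∪out(5)={2}
  fail(10) 'dbcbb': from fail(9)=5 chase 'b': 5→12 ⇒ 13;  out=∅∪out(13)={4}
  fail(11) 'dbcbbd': from fail(10)=13 chase 'd': 13→12→0 ⇒ 6;  out={3}∪out(6)={3}

Scan:
[0] read 'c'  n0⇒n1  ** P1@[0:0]
[1] read 'a'  n1⇒n0 (via fail)
[2] read 'a'  n0⇒n0
[3] read 'c'  n0⇒n1  ** P1@[3:3]
[4] read 'b'  n1⇒n5  ** P2@[3:4]
[5] read 'c'  n5⇒n1 (via fail)  ** P1@[5:5]
[6] read 'd'  n1⇒n2
[7] read 'b'  n2⇒n3  ** P6@[6:7]
[8] read 'c'  n3⇒n4  ** P0@[5:8],P1@[8:8]
[9] read 'd'  n4⇒n2 (via fail)
[10] read 'd'  n2⇒n14 (via fail)
[11] read 'b'  n14⇒n15  ** P5@[9:11],P6@[10:11]
[12] read 'c'  n15⇒n8 (via fail)  ** P1@[12:12]
[13] read 'c'  n8⇒n1 (via fail)  ** P1@[13:13]
[14] read 'b'  n1⇒n5  ** P2@[13:14]
[15] read 'c'  n5⇒n1 (via fail)  ** P1@[15:15]
[16] read 'd'  n1⇒n2
[17] read 'b'  n2⇒n3  ** P6@[16:17]
[18] read 'a'  n3⇒n0 (via fail)
[19] read 'a'  n0⇒n0
[20] read 'b'  n0⇒n12
[21] read 'b'  n12⇒n13  ** P4@[20:21]
[22] read 'a'  n13⇒n0 (via fail)
[23] read 'a'  n0⇒n0
[24] read 'b'  n0⇒n12
[25] read 'c'  n12⇒n1 (via fail)  ** P1@[25:25]
[26] read 'c'  n1⇒n1 (via fail)  ** P1@[26:26]
[27] read 'd'  n1⇒n2
[28] read 'b'  n2⇒n3  ** P6@[27:28]
[29] read 'c'  n3⇒n4  ** P0@[26:29],P1@[29:29]
[30] read 'd'  n4⇒n2 (via fail)
[31] read 'b'  n2⇒n3  ** P6@[30:31]
[32] read 'c'  n3⇒n4  ** P0@[29:32],P1@[32:32]
[33] read 'd'  n4⇒n2 (via fail)
[34] read 'b'  n2⇒n3  ** P6@[33:34]
[35] read 'c'  n3⇒n4  ** P0@[32:35],P1@[35:35]
[36] read 'a'  n4⇒n0 (via fail)
[37] read 'a'  n0⇒n0
[38] read 'd'  n0⇒n6
[39] read 'd'  n6⇒n14
[40] read 'd'  n14⇒n14 (via fail)
[41] read 'b'  n14⇒n15  ** P5@[39:41],P6@[40:41]
[42] read 'b'  n15⇒n13 (via fail)  ** P4@[41:42]
[43] read 'c'  n13⇒n1 (via fail)  ** P1@[43:43]
[44] read 'b'  n1⇒n5  ** P2@[43:44]
[45] read 'b'  n5⇒n13 (via fail)  ** P4@[44:45]
[46] read 'b'  n13⇒n13 (via fail)  ** P4@[45:46]
[47] read 'c'  n13⇒n1 (via fail)  ** P1@[47:47]
[48] read 'b'  n1⇒n5  ** P2@[47:48]
[49] read 'a'  n5⇒n0 (via fail)
[50] read 'a'  n0⇒n0
[51] read 'c'  n0⇒n1  ** P1@[51:51]
[52] read 'c'  n1⇒n1 (via fail)  ** P1@[52:52]
[53] read 'd'  n1⇒n2
[54] read 'c'  n2⇒n1 (via fail)  ** P1@[54:54]
[55] read 'd'  n1⇒n2
[56] read 'd'  n2⇒n14 (via fail)
[57] read 'd'  n14⇒n14 (via fail)
[58] read 'b'  n14⇒n15  ** P5@[56:58],P6@[57:58]
[59] read 'd'  n15⇒n6 (via fail)
[60] read 'd'  n6⇒n14
[61] read 'd'  n14⇒n14 (via fail)
[62] read 'd'  n14⇒n14 (via fail)
[63] read 'b'  n14⇒n15  ** P5@[61:63],P6@[62:63]
[64] read 'd'  n15⇒n6 (via fail)
[65] read 'd'  n6⇒n14
[66] read 'b'  n14⇒n15  ** P5@[64:66],P6@[65:66]
[67] read 'b'  n15⇒n13 (via fail)  ** P4@[66:67]
[68] read 'd'  n13⇒n6 (via fail)
[69] read 'c'  n6⇒n1 (via fail)  ** P1@[69:69]
[70] read 'b'  n1⇒n5  ** P2@[69:70]
[71] read 'b'  n5⇒n13 (via fail)  ** P4@[70:71]
[72] read 'c'  n13⇒n1 (via fail)  ** P1@[72:72]
[73] read 'd'  n1⇒n2
[74] read 'b'  n2⇒n3  ** P6@[73:74]
[75] read 'c'  n3⇒n4  ** P0@[72:75],P1@[75:75]
[76] read 'c'  n4⇒n1 (via fail)  ** P1@[76:76]
[77] read 'b'  n1⇒n5  ** P2@[76:77]
[78] read 'b'  n5⇒n13 (via fail)  ** P4@[77:78]
[79] read 'a'  n13⇒n0 (via fail)

All matches (sorted): [[0,1],[3,1],[4,2],[5,1],[7,6],[8,0],[8,1],[11,5],[11,6],[12,1],[13,1],[14,2],[15,1],[17,6],[21,4],[25,1],[26,1],[28,6],[29,0],[29,1],[31,6],[32,0],[32,1],[34,6],[35,0],[35,1],[41,5],[41,6],[42,4],[43,1],[44,2],[45,4],[46,4],[47,1],[48,2],[51,1],[52,1],[54,1],[58,5],[58,6],[63,5],[63,6],[66,5],[66,6],[67,4],[69,1],[70,2],[71,4],[72,1],[74,6],[75,0],[75,1],[76,1],[77,2],[78,4]]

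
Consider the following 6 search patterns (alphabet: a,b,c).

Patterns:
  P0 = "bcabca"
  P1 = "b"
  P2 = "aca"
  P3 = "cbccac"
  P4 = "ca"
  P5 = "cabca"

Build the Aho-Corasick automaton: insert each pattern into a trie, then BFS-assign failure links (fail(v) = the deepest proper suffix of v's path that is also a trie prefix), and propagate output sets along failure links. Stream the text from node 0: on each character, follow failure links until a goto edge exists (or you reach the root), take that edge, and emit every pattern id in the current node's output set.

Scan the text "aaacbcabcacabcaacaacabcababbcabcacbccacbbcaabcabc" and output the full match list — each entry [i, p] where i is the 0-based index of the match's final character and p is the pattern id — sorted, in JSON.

Build:
Trie nodes:
  n0 'ε': a→7 b→1 c→10
  n1 'b': c→2  [P1 ends]
  n2 'bc': a→3
  n3 'bca': b→4
  n4 'bcab': c→5
  n5 'bcabc': a→6
  n6 'bcabca': ·  [P0 ends]
  n7 'a': c→8
  n8 'ac': a→9
  n9 'aca': ·  [P2 ends]
  n10 'c': a→16 b→11
  n11 'cb': c→12
  n12 'cbc': c→13
  n13 'cbcc': a→14
  n14 'cbcca': c→15
  n15 'cbccac': ·  [P3 ends]
  n16 'ca': b→17  [P4 ends]
  n17 'cab': c→18
  n18 'cabc': a→19
  n19 'cabca': ·  [P5 ends]

Failure links (BFS by depth):
  fail(1) 'b': from fail(0)=0 chase 'b': 0 ⇒ 0;  out={1}∪out(0)={1}
  fail(7) 'a': from fail(0)=0 chase 'a': 0 ⇒ 0;  out=∅∪out(0)=∅
  fail(10) 'c': from fail(0)=0 chase 'c': 0 ⇒ 0;  out=∅∪out(0)=∅
  fail(2) 'bc': from fail(1)=0 chase 'c': 0 ⇒ 10;  out=∅∪out(10)=∅
  fail(8) 'ac': from fail(7)=0 chase 'c': 0 ⇒ 10;  out=∅∪out(10)=∅
  fail(11) 'cb': from fail(10)=0 chase 'b': 0 ⇒ 1;  out=∅∪out(1)={1}
  fail(16) 'ca': from fail(10)=0 chase 'a': 0 ⇒ 7;  out={4}∪out(7)={4}
  fail(3) 'bca': from fail(2)=10 chase 'a': 10 ⇒ 16;  out=∅∪out(16)={4}
  fail(9) 'aca': from fail(8)=10 chase 'a': 10 ⇒ 16;  out={2}∪out(16)={2,4}
  fail(12) 'cbc': from fail(11)=1 chase 'c': 1 ⇒ 2;  out=∅∪out(2)=∅
  fail(17) 'cab': from fail(16)=7 chase 'b': 7→0 ⇒ 1;  out=∅∪out(1)={1}
  fail(4) 'bcab': from fail(3)=16 chase 'b': 16 ⇒ 17;  out=∅∪out(17)={1}
  fail(13) 'cbcc': from fail(12)=2 chase 'c': 2→10→0 ⇒ 10;  out=∅∪out(10)=∅
  fail(18) 'cabc': from fail(17)=1 chase 'c': 1 ⇒ 2;  out=∅∪out(2)=∅
  fail(5) 'bcabc': from fail(4)=17 chase 'c': 17 ⇒ 18;  out=∅∪out(18)=∅
  fail(14) 'cbcca': from fail(13)=10 chase 'a': 10 ⇒ 16;  out=∅∪out(16)={4}
  fail(19) 'cabca': from fail(18)=2 chase 'a': 2 ⇒ 3;  out={5}∪out(3)={4,5}
  fail(6) 'bcabca': from fail(5)=18 chase 'a': 18 ⇒ 19;  out={0}∪out(19)={0,4,5}
  fail(15) 'cbccac': from fail(14)=16 chase 'c': 16→7 ⇒ 8;  out={3}∪out(8)={3}

Scan:
[0] read 'a'  n0⇒n7
[1] read 'a'  n7⇒n7 (via fail)
[2] read 'a'  n7⇒n7 (via fail)
[3] read 'c'  n7⇒n8
[4] read 'b'  n8⇒n11 (via fail)  → match P1@[4:4]
[5] read 'c'  n11⇒n12
[6] read 'a'  n12⇒n3 (via fail)  → match P4@[5:6]
[7] read 'b'  n3⇒n4  → match P1@[7:7]
[8] read 'c'  n4⇒n5
[9] read 'a'  n5⇒n6  → match P0@[4:9],P4@[8:9],P5@[5:9]
[10] read 'c'  n6⇒n8 (via fail)
[11] read 'a'  n8⇒n9  → match P2@[9:11],P4@[10:11]
[12] read 'b'  n9⇒n17 (via fail)  → match P1@[12:12]
[13] read 'c'  n17⇒n18
[14] read 'a'  n18⇒n19  → match P4@[13:14],P5@[10:14]
[15] read 'a'  n19⇒n7 (via fail)
[16] read 'c'  n7⇒n8
[17] read 'a'  n8⇒n9  → match P2@[15:17],P4@[16:17]
[18] read 'a'  n9⇒n7 (via fail)
[19] read 'c'  n7⇒n8
[20] read 'a'  n8⇒n9  → match P2@[18:20],P4@[19:20]
[21] read 'b'  n9⇒n17 (via fail)  → match P1@[21:21]
[22] read 'c'  n17⇒n18
[23] read 'a'  n18⇒n19  → match P4@[22:23],P5@[19:23]
[24] read 'b'  n19⇒n4 (via fail)  → match P1@[24:24]
[25] read 'a'  n4⇒n7 (via fail)
[26] read 'b'  n7⇒n1 (via fail)  → match P1@[26:26]
[27] read 'b'  n1⇒n1 (via fail)  → match P1@[27:27]
[28] read 'c'  n1⇒n2
[29] read 'a'  n2⇒n3  → match P4@[28:29]
[30] read 'b'  n3⇒n4  → match P1@[30:30]
[31] read 'c'  n4⇒n5
[32] read 'a'  n5⇒n6  → match P0@[27:32],P4@[31:32],P5@[28:32]
[33] read 'c'  n6⇒n8 (via fail)
[34] read 'b'  n8⇒n11 (via fail)  → match P1@[34:34]
[35] read 'c'  n11⇒n12
[36] read 'c'  n12⇒n13
[37] read 'a'  n13⇒n14  → match P4@[36:37]
[38] read 'c'  n14⇒n15  → match P3@[33:38]
[39] read 'b'  n15⇒n11 (via fail)  → match P1@[39:39]
[40] read 'b'  n11⇒n1 (via fail)  → match P1@[40:40]
[41] read 'c'  n1⇒n2
[42] read 'a'  n2⇒n3  → match P4@[41:42]
[43] read 'a'  n3⇒n7 (via fail)
[44] read 'b'  n7⇒n1 (via fail)  → match P1@[44:44]
[45] read 'c'  n1⇒n2
[46] read 'a'  n2⇒n3  → match P4@[45:46]
[47] read 'b'  n3⇒n4  → match P1@[47:47]
[48] read 'c'  n4⇒n5

Result: [[4,1],[6,4],[7,1],[9,0],[9,4],[9,5],[11,2],[11,4],[12,1],[14,4],[14,5],[17,2],[17,4],[20,2],[20,4],[21,1],[23,4],[23,5],[24,1],[26,1],[27,1],[29,4],[30,1],[32,0],[32,4],[32,5],[34,1],[37,4],[38,3],[39,1],[40,1],[42,4],[44,1],[46,4],[47,1]]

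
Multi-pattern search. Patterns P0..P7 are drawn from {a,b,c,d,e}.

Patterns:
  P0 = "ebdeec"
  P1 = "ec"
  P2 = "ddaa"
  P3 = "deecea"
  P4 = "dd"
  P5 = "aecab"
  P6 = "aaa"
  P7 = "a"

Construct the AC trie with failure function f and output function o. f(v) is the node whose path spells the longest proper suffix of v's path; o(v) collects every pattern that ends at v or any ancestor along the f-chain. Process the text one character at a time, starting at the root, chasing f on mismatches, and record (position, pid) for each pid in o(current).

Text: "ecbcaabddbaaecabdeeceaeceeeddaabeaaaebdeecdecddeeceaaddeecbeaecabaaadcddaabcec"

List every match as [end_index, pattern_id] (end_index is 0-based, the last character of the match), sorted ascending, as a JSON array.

Build:
Trie (insert patterns):
  n0 'ε': a→17 d→8 e→1
  n1 'e': b→2 c→7
  n2 'eb': d→3
  n3 'ebd': e→4
  n4 'ebde': e→5
  n5 'ebdee': c→6
  n6 'ebdeec': ·  ←P0
  n7 'ec': ·  ←P1
  n8 'd': d→9 e→12
  n9 'dd': a→10  ←P4
  n10 'dda': a→11
  n11 'ddaa': ·  ←P2
  n12 'de': e→13
  n13 'dee': c→14
  n14 'deec': e→15
  n15 'deece': a→16
  n16 'deecea': ·  ←P3
  n17 'a': a→22 e→18  ←P7
  n18 'ae': c→19
  n19 'aec': a→20
  n20 'aeca': b→21
  n21 'aecab': ·  ←P5
  n22 'aa': a→23
  n23 'aaa': ·  ←P6

BFS fail/out derivation:
  n1('e'): parent n0 fail=0; on 'e' 0 → fail=0;  out ∅∪∅=∅
  n8('d'): parent n0 fail=0; on 'd' 0 → fail=0;  out ∅∪∅=∅
  n17('a'): parent n0 fail=0; on 'a' 0 → fail=0;  out {7}∪∅={7}
  n2('eb'): parent n1 fail=0; on 'b' 0 → fail=0;  out ∅∪∅=∅
  n7('ec'): parent n1 fail=0; on 'c' 0 → fail=0;  out {1}∪∅={1}
  n9('dd'): parent n8 fail=0; on 'd' 0 → fail=8;  out {4}∪∅={4}
  n12('de'): parent n8 fail=0; on 'e' 0 → fail=1;  out ∅∪∅=∅
  n18('ae'): parent n17 fail=0; on 'e' 0 → fail=1;  out ∅∪∅=∅
  n22('aa'): parent n17 fail=0; on 'a' 0 → fail=17;  out ∅∪{7}={7}
  n3('ebd'): parent n2 fail=0; on 'd' 0 → fail=8;  out ∅∪∅=∅
  n10('dda'): parent n9 fail=8; on 'a' 8→0 → fail=17;  out ∅∪{7}={7}
  n13('dee'): parent n12 fail=1; on 'e' 1→0 → fail=1;  out ∅∪∅=∅
  n19('aec'): parent n18 fail=1; on 'c' 1 → fail=7;  out ∅∪{1}={1}
  n23('aaa'): parent n22 fail=17; on 'a' 17 → fail=22;  out {6}∪{7}={6,7}
  n4('ebde'): parent n3 fail=8; on 'e' 8 → fail=12;  out ∅∪∅=∅
  n11('ddaa'): parent n10 fail=17; on 'a' 17 → fail=22;  out {2}∪{7}={2,7}
  n14('deec'): parent n13 fail=1; on 'c' 1 → fail=7;  out ∅∪{1}={1}
  n20('aeca'): parent n19 fail=7; on 'a' 7→0 → fail=17;  out ∅∪{7}={7}
  n5('ebdee'): parent n4 fail=12; on 'e' 12 → fail=13;  out ∅∪∅=∅
  n15('deece'): parent n14 fail=7; on 'e' 7→0 → fail=1;  out ∅∪∅=∅
  n21('aecab'): parent n20 fail=17; on 'b' 17→0 → fail=0;  out {5}∪∅={5}
  n6('ebdeec'): parent n5 fail=13; on 'c' 13 → fail=14;  out {0}∪{1}={0,1}
  n16('deecea'): parent n15 fail=1; on 'a' 1→0 → fail=17;  out {3}∪{7}={3,7}

Scan:
i=0 'e': node 0→1
i=1 'c': node 1→7  → match P1@[0:1]
i=2 'b': node 7→0 (fail-walked)
i=3 'c': node 0→0
i=4 'a': node 0→17  → match P7@[4:4]
i=5 'a': node 17→22  → match P7@[5:5]
i=6 'b': node 22→0 (fail-walked)
i=7 'd': node 0→8
i=8 'd': node 8→9  → match P4@[7:8]
i=9 'b': node 9→0 (fail-walked)
i=10 'a': node 0→17  → match P7@[10:10]
i=11 'a': node 17→22  → match P7@[11:11]
i=12 'e': node 22→18 (fail-walked)
i=13 'c': node 18→19  → match P1@[12:13]
i=14 'a': node 19→20  → match P7@[14:14]
i=15 'b': node 20→21  → match P5@[11:15]
i=16 'd': node 21→8 (fail-walked)
i=17 'e': node 8→12
i=18 'e': node 12→13
i=19 'c': node 13→14  → match P1@[18:19]
i=20 'e': node 14→15
i=21 'a': node 15→16  → match P3@[16:21],P7@[21:21]
i=22 'e': node 16→18 (fail-walked)
i=23 'c': node 18→19  → match P1@[22:23]
i=24 'e': node 19→1 (fail-walked)
i=25 'e': node 1→1 (fail-walked)
i=26 'e': node 1→1 (fail-walked)
i=27 'd': node 1→8 (fail-walked)
i=28 'd': node 8→9  → match P4@[27:28]
i=29 'a': node 9→10  → match P7@[29:29]
i=30 'a': node 10→11  → match P2@[27:30],P7@[30:30]
i=31 'b': node 11→0 (fail-walked)
i=32 'e': node 0→1
i=33 'a': node 1→17 (fail-walked)  → match P7@[33:33]
i=34 'a': node 17→22  → match P7@[34:34]
i=35 'a': node 22→23  → match P6@[33:35],P7@[35:35]
i=36 'e': node 23→18 (fail-walked)
i=37 'b': node 18→2 (fail-walked)
i=38 'd': node 2→3
i=39 'e': node 3→4
i=40 'e': node 4→5
i=41 'c': node 5→6  → match P0@[36:41],P1@[40:41]
i=42 'd': node 6→8 (fail-walked)
i=43 'e': node 8→12
i=44 'c': node 12→7 (fail-walked)  → match P1@[43:44]
i=45 'd': node 7→8 (fail-walked)
i=46 'd': node 8→9  → match P4@[45:46]
i=47 'e': node 9→12 (fail-walked)
i=48 'e': node 12→13
i=49 'c': node 13→14  → match P1@[48:49]
i=50 'e': node 14→15
i=51 'a': node 15→16  → match P3@[46:51],P7@[51:51]
i=52 'a': node 16→22 (fail-walked)  → match P7@[52:52]
i=53 'd': node 22→8 (fail-walked)
i=54 'd': node 8→9  → match P4@[53:54]
i=55 'e': node 9→12 (fail-walked)
i=56 'e': node 12→13
i=57 'c': node 13→14  → match P1@[56:57]
i=58 'b': node 14→0 (fail-walked)
i=59 'e': node 0→1
i=60 'a': node 1→17 (fail-walked)  → match P7@[60:60]
i=61 'e': node 17→18
i=62 'c': node 18→19  → match P1@[61:62]
i=63 'a': node 19→20  → match P7@[63:63]
i=64 'b': node 20→21  → match P5@[60:64]
i=65 'a': node 21→17 (fail-walked)  → match P7@[65:65]
i=66 'a': node 17→22  → match P7@[66:66]
i=67 'a': node 22→23  → match P6@[65:67],P7@[67:67]
i=68 'd': node 23→8 (fail-walked)
i=69 'c': node 8→0 (fail-walked)
i=70 'd': node 0→8
i=71 'd': node 8→9  → match P4@[70:71]
i=72 'a': node 9→10  → match P7@[72:72]
i=73 'a': node 10→11  → match P2@[70:73],P7@[73:73]
i=74 'b': node 11→0 (fail-walked)
i=75 'c': node 0→0
i=76 'e': node 0→1
i=77 'c': node 1→7  → match P1@[76:77]

Result: [[1,1],[4,7],[5,7],[8,4],[10,7],[11,7],[13,1],[14,7],[15,5],[19,1],[21,3],[21,7],[23,1],[28,4],[29,7],[30,2],[30,7],[33,7],[34,7],[35,6],[35,7],[41,0],[41,1],[44,1],[46,4],[49,1],[51,3],[51,7],[52,7],[54,4],[57,1],[60,7],[62,1],[63,7],[64,5],[65,7],[66,7],[67,6],[67,7],[71,4],[72,7],[73,2],[73,7],[77,1]]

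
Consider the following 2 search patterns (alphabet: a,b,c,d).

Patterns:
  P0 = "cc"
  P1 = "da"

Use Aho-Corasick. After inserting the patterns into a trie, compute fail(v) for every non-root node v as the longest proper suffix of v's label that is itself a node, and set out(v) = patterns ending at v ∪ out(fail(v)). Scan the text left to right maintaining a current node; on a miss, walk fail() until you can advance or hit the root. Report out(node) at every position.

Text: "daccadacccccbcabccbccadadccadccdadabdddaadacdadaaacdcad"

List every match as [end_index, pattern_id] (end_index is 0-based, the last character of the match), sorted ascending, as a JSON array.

Build:
Trie nodes:
  n0 'ε': c→1 d→3
  n1 'c': c→2
  n2 'cc': ·  [P0 ends]
  n3 'd': a→4
  n4 'da': ·  [P1 ends]

BFS fail/out derivation:
  fail(1) 'c': from fail(0)=0 chase 'c': 0 ⇒ 0;  out=∅∪out(0)=∅
  fail(3) 'd': from fail(0)=0 chase 'd': 0 ⇒ 0;  out=∅∪out(0)=∅
  fail(2) 'cc': from fail(1)=0 chase 'c': 0 ⇒ 1;  out={0}∪out(1)={0}
  fail(4) 'da': from fail(3)=0 chase 'a': 0 ⇒ 0;  out={1}∪out(0)={1}

Text stream:
pos 0 'd': at 3
pos 1 'a': at 4  emit P1@[0:1]
pos 2 'c': at 1 (via fail)
pos 3 'c': at 2  emit P0@[2:3]
pos 4 'a': at 0 (via fail)
pos 5 'd': at 3
pos 6 'a': at 4  emit P1@[5:6]
pos 7 'c': at 1 (via fail)
pos 8 'c': at 2  emit P0@[7:8]
pos 9 'c': at 2 (via fail)  emit P0@[8:9]
pos 10 'c': at 2 (via fail)  emit P0@[9:10]
pos 11 'c': at 2 (via fail)  emit P0@[10:11]
pos 12 'b': at 0 (via fail)
pos 13 'c': at 1
pos 14 'a': at 0 (via fail)
pos 15 'b': at 0
pos 16 'c': at 1
pos 17 'c': at 2  emit P0@[16:17]
pos 18 'b': at 0 (via fail)
pos 19 'c': at 1
pos 20 'c': at 2  emit P0@[19:20]
pos 21 'a': at 0 (via fail)
pos 22 'd': at 3
pos 23 'a': at 4  emit P1@[22:23]
pos 24 'd': at 3 (via fail)
pos 25 'c': at 1 (via fail)
pos 26 'c': at 2  emit P0@[25:26]
pos 27 'a': at 0 (via fail)
pos 28 'd': at 3
pos 29 'c': at 1 (via fail)
pos 30 'c': at 2  emit P0@[29:30]
pos 31 'd': at 3 (via fail)
pos 32 'a': at 4  emit P1@[31:32]
pos 33 'd': at 3 (via fail)
pos 34 'a': at 4  emit P1@[33:34]
pos 35 'b': at 0 (via fail)
pos 36 'd': at 3
pos 37 'd': at 3 (via fail)
pos 38 'd': at 3 (via fail)
pos 39 'a': at 4  emit P1@[38:39]
pos 40 'a': at 0 (via fail)
pos 41 'd': at 3
pos 42 'a': at 4  emit P1@[41:42]
pos 43 'c': at 1 (via fail)
pos 44 'd': at 3 (via fail)
pos 45 'a': at 4  emit P1@[44:45]
pos 46 'd': at 3 (via fail)
pos 47 'a': at 4  emit P1@[46:47]
pos 48 'a': at 0 (via fail)
pos 49 'a': at 0
pos 50 'c': at 1
pos 51 'd': at 3 (via fail)
pos 52 'c': at 1 (via fail)
pos 53 'a': at 0 (via fail)
pos 54 'd': at 3

Matches: [[1,1],[3,0],[6,1],[8,0],[9,0],[10,0],[11,0],[17,0],[20,0],[23,1],[26,0],[30,0],[32,1],[34,1],[39,1],[42,1],[45,1],[47,1]]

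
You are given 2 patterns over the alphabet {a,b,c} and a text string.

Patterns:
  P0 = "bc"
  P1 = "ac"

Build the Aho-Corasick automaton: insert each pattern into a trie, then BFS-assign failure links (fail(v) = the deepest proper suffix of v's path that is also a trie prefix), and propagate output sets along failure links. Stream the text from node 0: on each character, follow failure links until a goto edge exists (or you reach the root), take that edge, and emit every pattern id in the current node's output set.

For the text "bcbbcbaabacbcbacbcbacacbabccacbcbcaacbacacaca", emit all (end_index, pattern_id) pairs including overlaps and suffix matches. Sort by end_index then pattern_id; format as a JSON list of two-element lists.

Build automaton:
Trie (insert patterns):
  0='ε' goto a→3 b→1
  1='b' goto c→2
  2='bc' goto ·  ←P0
  3='a' goto c→4
  4='ac' goto ·  ←P1

BFS fail/out derivation:
  n1('b'): parent n0 fail=0; on 'b' 0 → fail=0;  out ∅∪∅=∅
  n3('a'): parent n0 fail=0; on 'a' 0 → fail=0;  out ∅∪∅=∅
  n2('bc'): parent n1 fail=0; on 'c' 0 → fail=0;  out {0}∪∅={0}
  n4('ac'): parent n3 fail=0; on 'c' 0 → fail=0;  out {1}∪∅={1}

Text stream:
[0] read 'b'  n0⇒n1
[1] read 'c'  n1⇒n2  emit P0@[0:1]
[2] read 'b'  n2⇒n1 ·f
[3] read 'b'  n1⇒n1 ·f
[4] read 'c'  n1⇒n2  emit P0@[3:4]
[5] read 'b'  n2⇒n1 ·f
[6] read 'a'  n1⇒n3 ·f
[7] read 'a'  n3⇒n3 ·f
[8] read 'b'  n3⇒n1 ·f
[9] read 'a'  n1⇒n3 ·f
[10] read 'c'  n3⇒n4  emit P1@[9:10]
[11] read 'b'  n4⇒n1 ·f
[12] read 'c'  n1⇒n2  emit P0@[11:12]
[13] read 'b'  n2⇒n1 ·f
[14] read 'a'  n1⇒n3 ·f
[15] read 'c'  n3⇒n4  emit P1@[14:15]
[16] read 'b'  n4⇒n1 ·f
[17] read 'c'  n1⇒n2  emit P0@[16:17]
[18] read 'b'  n2⇒n1 ·f
[19] read 'a'  n1⇒n3 ·f
[20] read 'c'  n3⇒n4  emit P1@[19:20]
[21] read 'a'  n4⇒n3 ·f
[22] read 'c'  n3⇒n4  emit P1@[21:22]
[23] read 'b'  n4⇒n1 ·f
[24] read 'a'  n1⇒n3 ·f
[25] read 'b'  n3⇒n1 ·f
[26] read 'c'  n1⇒n2  emit P0@[25:26]
[27] read 'c'  n2⇒n0 ·f
[28] read 'a'  n0⇒n3
[29] read 'c'  n3⇒n4  emit P1@[28:29]
[30] read 'b'  n4⇒n1 ·f
[31] read 'c'  n1⇒n2  emit P0@[30:31]
[32] read 'b'  n2⇒n1 ·f
[33] read 'c'  n1⇒n2  emit P0@[32:33]
[34] read 'a'  n2⇒n3 ·f
[35] read 'a'  n3⇒n3 ·f
[36] read 'c'  n3⇒n4  emit P1@[35:36]
[37] read 'b'  n4⇒n1 ·f
[38] read 'a'  n1⇒n3 ·f
[39] read 'c'  n3⇒n4  emit P1@[38:39]
[40] read 'a'  n4⇒n3 ·f
[41] read 'c'  n3⇒n4  emit P1@[40:41]
[42] read 'a'  n4⇒n3 ·f
[43] read 'c'  n3⇒n4  emit P1@[42:43]
[44] read 'a'  n4⇒n3 ·f

All matches (sorted): [[1,0],[4,0],[10,1],[12,0],[15,1],[17,0],[20,1],[22,1],[26,0],[29,1],[31,0],[33,0],[36,1],[39,1],[41,1],[43,1]]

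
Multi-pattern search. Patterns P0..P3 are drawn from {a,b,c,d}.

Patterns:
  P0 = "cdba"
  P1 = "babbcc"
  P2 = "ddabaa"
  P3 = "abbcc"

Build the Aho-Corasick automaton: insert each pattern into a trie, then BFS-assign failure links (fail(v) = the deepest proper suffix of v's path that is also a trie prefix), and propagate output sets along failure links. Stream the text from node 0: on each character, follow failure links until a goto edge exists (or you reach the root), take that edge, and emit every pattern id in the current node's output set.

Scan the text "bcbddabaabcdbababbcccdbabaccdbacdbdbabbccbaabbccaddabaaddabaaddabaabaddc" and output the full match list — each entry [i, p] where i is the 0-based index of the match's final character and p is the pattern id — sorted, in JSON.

Build automaton:
Trie nodes:
  0='ε' goto a→17 b→5 c→1 d→11
  1='c' goto d→2
  2='cd' goto b→3
  3='cdb' goto a→4
  4='cdba' goto ·  ←P0
  5='b' goto a→6
  6='ba' goto b→7
  7='bab' goto b→8
  8='babb' goto c→9
  9='babbc' goto c→10
  10='babbcc' goto ·  ←P1
  11='d' goto d→12
  12='dd' goto a→13
  13='dda' goto b→14
  14='ddab' goto a→15
  15='ddaba' goto a→16
  16='ddabaa' goto ·  ←P2
  17='a' goto b→18
  18='ab' goto b→19
  19='abb' goto c→20
  20='abbc' goto c→21
  21='abbcc' goto ·  ←P3

BFS fail/out derivation:
  n1('c'): parent n0 fail=0; on 'c' 0 → fail=0;  out ∅∪∅=∅
  n5('b'): parent n0 fail=0; on 'b' 0 → fail=0;  out ∅∪∅=∅
  n11('d'): parent n0 fail=0; on 'd' 0 → fail=0;  out ∅∪∅=∅
  n17('a'): parent n0 fail=0; on 'a' 0 → fail=0;  out ∅∪∅=∅
  n2('cd'): parent n1 fail=0; on 'd' 0 → fail=11;  out ∅∪∅=∅
  n6('ba'): parent n5 fail=0; on 'a' 0 → fail=17;  out ∅∪∅=∅
  n12('dd'): parent n11 fail=0; on 'd' 0 → fail=11;  out ∅∪∅=∅
  n18('ab'): parent n17 fail=0; on 'b' 0 → fail=5;  out ∅∪∅=∅
  n3('cdb'): parent n2 fail=11; on 'b' 11→0 → fail=5;  out ∅∪∅=∅
  n7('bab'): parent n6 fail=17; on 'b' 17 → fail=18;  out ∅∪∅=∅
  n13('dda'): parent n12 fail=11; on 'a' 11→0 → fail=17;  out ∅∪∅=∅
  n19('abb'): parent n18 fail=5; on 'b' 5→0 → fail=5;  out ∅∪∅=∅
  n4('cdba'): parent n3 fail=5; on 'a' 5 → fail=6;  out {0}∪∅={0}
  n8('babb'): parent n7 fail=18; on 'b' 18 → fail=19;  out ∅∪∅=∅
  n14('ddab'): parent n13 fail=17; on 'b' 17 → fail=18;  out ∅∪∅=∅
  n20('abbc'): parent n19 fail=5; on 'c' 5→0 → fail=1;  out ∅∪∅=∅
  n9('babbc'): parent n8 fail=19; on 'c' 19 → fail=20;  out ∅∪∅=∅
  n15('ddaba'): parent n14 fail=18; on 'a' 18→5 → fail=6;  out ∅∪∅=∅
  n21('abbcc'): parent n20 fail=1; on 'c' 1→0 → fail=1;  out {3}∪∅={3}
  n10('babbcc'): parent n9 fail=20; on 'c' 20 → fail=21;  out {1}∪{3}={1,3}
  n16('ddabaa'): parent n15 fail=6; on 'a' 6→17→0 → fail=17;  out {2}∪∅={2}

Run:
pos 0 'b': at 5
pos 1 'c': at 1 (via fail)
pos 2 'b': at 5 (via fail)
pos 3 'd': at 11 (via fail)
pos 4 'd': at 12
pos 5 'a': at 13
pos 6 'b': at 14
pos 7 'a': at 15
pos 8 'a': at 16  emit P2@[3:8]
pos 9 'b': at 18 (via fail)
pos 10 'c': at 1 (via fail)
pos 11 'd': at 2
pos 12 'b': at 3
pos 13 'a': at 4  emit P0@[10:13]
pos 14 'b': at 7 (via fail)
pos 15 'a': at 6 (via fail)
pos 16 'b': at 7
pos 17 'b': at 8
pos 18 'c': at 9
pos 19 'c': at 10  emit P1@[14:19],P3@[15:19]
pos 20 'c': at 1 (via fail)
pos 21 'd': at 2
pos 22 'b': at 3
pos 23 'a': at 4  emit P0@[20:23]
pos 24 'b': at 7 (via fail)
pos 25 'a': at 6 (via fail)
pos 26 'c': at 1 (via fail)
pos 27 'c': at 1 (via fail)
pos 28 'd': at 2
pos 29 'b': at 3
pos 30 'a': at 4  emit P0@[27:30]
pos 31 'c': at 1 (via fail)
pos 32 'd': at 2
pos 33 'b': at 3
pos 34 'd': at 11 (via fail)
pos 35 'b': at 5 (via fail)
pos 36 'a': at 6
pos 37 'b': at 7
pos 38 'b': at 8
pos 39 'c': at 9
pos 40 'c': at 10  emit P1@[35:40],P3@[36:40]
pos 41 'b': at 5 (via fail)
pos 42 'a': at 6
pos 43 'a': at 17 (via fail)
pos 44 'b': at 18
pos 45 'b': at 19
pos 46 'c': at 20
pos 47 'c': at 21  emit P3@[43:47]
pos 48 'a': at 17 (via fail)
pos 49 'd': at 11 (via fail)
pos 50 'd': at 12
pos 51 'a': at 13
pos 52 'b': at 14
pos 53 'a': at 15
pos 54 'a': at 16  emit P2@[49:54]
pos 55 'd': at 11 (via fail)
pos 56 'd': at 12
pos 57 'a': at 13
pos 58 'b': at 14
pos 59 'a': at 15
pos 60 'a': at 16  emit P2@[55:60]
pos 61 'd': at 11 (via fail)
pos 62 'd': at 12
pos 63 'a': at 13
pos 64 'b': at 14
pos 65 'a': at 15
pos 66 'a': at 16  emit P2@[61:66]
pos 67 'b': at 18 (via fail)
pos 68 'a': at 6 (via fail)
pos 69 'd': at 11 (via fail)
pos 70 'd': at 12
pos 71 'c': at 1 (via fail)

Matches: [[8,2],[13,0],[19,1],[19,3],[23,0],[30,0],[40,1],[40,3],[47,3],[54,2],[60,2],[66,2]]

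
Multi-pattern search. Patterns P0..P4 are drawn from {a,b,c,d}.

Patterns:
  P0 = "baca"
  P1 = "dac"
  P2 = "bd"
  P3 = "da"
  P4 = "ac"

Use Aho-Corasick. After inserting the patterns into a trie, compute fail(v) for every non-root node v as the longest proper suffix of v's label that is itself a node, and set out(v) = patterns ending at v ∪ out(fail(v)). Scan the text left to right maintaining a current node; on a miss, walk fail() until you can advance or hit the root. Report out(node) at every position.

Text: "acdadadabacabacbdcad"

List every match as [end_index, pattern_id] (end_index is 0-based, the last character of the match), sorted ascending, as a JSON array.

Build:
Trie nodes:
  0='ε' goto a→9 b→1 d→5
  1='b' goto a→2 d→8
  2='ba' goto c→3
  3='bac' goto a→4
  4='baca' goto ·  ←P0
  5='d' goto a→6
  6='da' goto c→7  ←P3
  7='dac' goto ·  ←P1
  8='bd' goto ·  ←P2
  9='a' goto c→10
  10='ac' goto ·  ←P4

BFS fail/out derivation:
  n1('b'): parent n0 fail=0; on 'b' 0 → fail=0;  out ∅∪∅=∅
  n5('d'): parent n0 fail=0; on 'd' 0 → fail=0;  out ∅∪∅=∅
  n9('a'): parent n0 fail=0; on 'a' 0 → fail=0;  out ∅∪∅=∅
  n2('ba'): parent n1 fail=0; on 'a' 0 → fail=9;  out ∅∪∅=∅
  n6('da'): parent n5 fail=0; on 'a' 0 → fail=9;  out {3}∪∅={3}
  n8('bd'): parent n1 fail=0; on 'd' 0 → fail=5;  out {2}∪∅={2}
  n10('ac'): parent n9 fail=0; on 'c' 0 → fail=0;  out {4}∪∅={4}
  n3('bac'): parent n2 fail=9; on 'c' 9 → fail=10;  out ∅∪{4}={4}
  n7('dac'): parent n6 fail=9; on 'c' 9 → fail=10;  out {1}∪{4}={1,4}
  n4('baca'): parent n3 fail=10; on 'a' 10→0 → fail=9;  out {0}∪∅={0}

Run:
pos 0 'a': at 9
pos 1 'c': at 10  → match P4@[0:1]
pos 2 'd': at 5 (via fail)
pos 3 'a': at 6  → match P3@[2:3]
pos 4 'd': at 5 (via fail)
pos 5 'a': at 6  → match P3@[4:5]
pos 6 'd': at 5 (via fail)
pos 7 'a': at 6  → match P3@[6:7]
pos 8 'b': at 1 (via fail)
pos 9 'a': at 2
pos 10 'c': at 3  → match P4@[9:10]
pos 11 'a': at 4  → match P0@[8:11]
pos 12 'b': at 1 (via fail)
pos 13 'a': at 2
pos 14 'c': at 3  → match P4@[13:14]
pos 15 'b': at 1 (via fail)
pos 16 'd': at 8  → match P2@[15:16]
pos 17 'c': at 0 (via fail)
pos 18 'a': at 9
pos 19 'd': at 5 (via fail)

Matches: [[1,4],[3,3],[5,3],[7,3],[10,4],[11,0],[14,4],[16,2]]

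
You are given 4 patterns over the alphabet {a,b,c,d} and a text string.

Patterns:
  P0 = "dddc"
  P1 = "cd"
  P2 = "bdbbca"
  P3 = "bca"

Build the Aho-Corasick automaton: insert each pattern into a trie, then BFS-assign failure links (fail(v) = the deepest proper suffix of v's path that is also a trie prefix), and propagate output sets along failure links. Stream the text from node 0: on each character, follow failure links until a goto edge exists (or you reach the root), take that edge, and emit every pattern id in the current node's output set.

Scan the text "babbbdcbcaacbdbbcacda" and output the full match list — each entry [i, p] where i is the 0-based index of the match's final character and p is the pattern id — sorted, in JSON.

Build automaton:
Trie nodes:
  n0 'ε': b→7 c→5 d→1
  n1 'd': d→2
  n2 'dd': d→3
  n3 'ddd': c→4
  n4 'dddc': ·  [P0 ends]
  n5 'c': d→6
  n6 'cd': ·  [P1 ends]
  n7 'b': c→13 d→8
  n8 'bd': b→9
  n9 'bdb': b→10
  n10 'bdbb': c→11
  n11 'bdbbc': a→12
  n12 'bdbbca': ·  [P2 ends]
  n13 'bc': a→14
  n14 'bca': ·  [P3 ends]

BFS fail/out derivation:
  fail(1) 'd': from fail(0)=0 chase 'd': 0 ⇒ 0;  out=∅∪out(0)=∅
  fail(5) 'c': from fail(0)=0 chase 'c': 0 ⇒ 0;  out=∅∪out(0)=∅
  fail(7) 'b': from fail(0)=0 chase 'b': 0 ⇒ 0;  out=∅∪out(0)=∅
  fail(2) 'dd': from fail(1)=0 chase 'd': 0 ⇒ 1;  out=∅∪out(1)=∅
  fail(6) 'cd': from fail(5)=0 chase 'd': 0 ⇒ 1;  out={1}∪out(1)={1}
  fail(8) 'bd': from fail(7)=0 chase 'd': 0 ⇒ 1;  out=∅∪out(1)=∅
  fail(13) 'bc': from fail(7)=0 chase 'c': 0 ⇒ 5;  out=∅∪out(5)=∅
  fail(3) 'ddd': from fail(2)=1 chase 'd': 1 ⇒ 2;  out=∅∪out(2)=∅
  fail(9) 'bdb': from fail(8)=1 chase 'b': 1→0 ⇒ 7;  out=∅∪out(7)=∅
  fail(14) 'bca': from fail(13)=5 chase 'a': 5→0 ⇒ 0;  out={3}∪out(0)={3}
  fail(4) 'dddc': from fail(3)=2 chase 'c': 2→1→0 ⇒ 5;  out={0}∪out(5)={0}
  fail(10) 'bdbb': from fail(9)=7 chase 'b': 7→0 ⇒ 7;  out=∅∪out(7)=∅
  fail(11) 'bdbbc': from fail(10)=7 chase 'c': 7 ⇒ 13;  out=∅∪out(13)=∅
  fail(12) 'bdbbca': from fail(11)=13 chase 'a': 13 ⇒ 14;  out={2}∪out(14)={2,3}

Run:
[0] read 'b'  n0⇒n7
[1] read 'a'  n7⇒n0 (via fail)
[2] read 'b'  n0⇒n7
[3] read 'b'  n7⇒n7 (via fail)
[4] read 'b'  n7⇒n7 (via fail)
[5] read 'd'  n7⇒n8
[6] read 'c'  n8⇒n5 (via fail)
[7] read 'b'  n5⇒n7 (via fail)
[8] read 'c'  n7⇒n13
[9] read 'a'  n13⇒n14  emit P3@[7:9]
[10] read 'a'  n14⇒n0 (via fail)
[11] read 'c'  n0⇒n5
[12] read 'b'  n5⇒n7 (via fail)
[13] read 'd'  n7⇒n8
[14] read 'b'  n8⇒n9
[15] read 'b'  n9⇒n10
[16] read 'c'  n10⇒n11
[17] read 'a'  n11⇒n12  emit P2@[12:17],P3@[15:17]
[18] read 'c'  n12⇒n5 (via fail)
[19] read 'd'  n5⇒n6  emit P1@[18:19]
[20] read 'a'  n6⇒n0 (via fail)

All matches (sorted): [[9,3],[17,2],[17,3],[19,1]]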